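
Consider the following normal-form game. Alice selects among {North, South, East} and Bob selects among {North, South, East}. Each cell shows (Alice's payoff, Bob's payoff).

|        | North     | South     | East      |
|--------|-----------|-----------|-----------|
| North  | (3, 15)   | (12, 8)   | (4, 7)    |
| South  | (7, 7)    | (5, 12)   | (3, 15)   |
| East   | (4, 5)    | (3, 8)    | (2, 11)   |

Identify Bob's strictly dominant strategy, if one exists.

None

Check whether one of Bob's strategies beats all alternatives regardless of what the opponent does.
North is not dominant: against South, South gives 12 > 7.
South is not dominant: against North, North gives 15 > 8.
East is not dominant: against North, North gives 15 > 7.
No single strategy is best against every opponent action.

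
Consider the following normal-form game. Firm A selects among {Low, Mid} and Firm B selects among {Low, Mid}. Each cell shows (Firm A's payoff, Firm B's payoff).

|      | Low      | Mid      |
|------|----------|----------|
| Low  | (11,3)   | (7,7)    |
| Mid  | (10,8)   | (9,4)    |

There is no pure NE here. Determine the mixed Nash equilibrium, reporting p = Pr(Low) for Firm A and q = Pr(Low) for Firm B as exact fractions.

p = 1/2, q = 2/3

Each player's mixing probability is pinned down by making the *other* player indifferent.
Firm B indifferent between Low and Mid: p·3 + (1−p)·8 = p·7 + (1−p)·4 ⟹ 8 + (-5)p = 4 + 3p ⟹ p = 1/2.
Firm A indifferent between Low and Mid: q·11 + (1−q)·7 = q·10 + (1−q)·9 ⟹ 7 + 4q = 9 + 1q ⟹ q = 2/3.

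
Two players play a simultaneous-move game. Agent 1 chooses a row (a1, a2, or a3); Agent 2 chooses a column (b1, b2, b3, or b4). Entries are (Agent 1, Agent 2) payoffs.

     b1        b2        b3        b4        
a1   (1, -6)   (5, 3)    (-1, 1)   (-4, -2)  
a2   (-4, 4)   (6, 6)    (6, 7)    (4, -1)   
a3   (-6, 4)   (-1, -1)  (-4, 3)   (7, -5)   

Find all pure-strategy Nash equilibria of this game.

(a2, b3)

Find each player's best response to every opponent strategy; NE are the intersections.
Agent 1's best responses — vs b1: a1 (payoff 1); vs b2: a2 (payoff 6); vs b3: a2 (payoff 6); vs b4: a3 (payoff 7).
Agent 2's best responses — vs a1: b2 (payoff 3); vs a2: b3 (payoff 7); vs a3: b1 (payoff 4).
The only mutual best response is (a2, b3); neither player gains by switching there.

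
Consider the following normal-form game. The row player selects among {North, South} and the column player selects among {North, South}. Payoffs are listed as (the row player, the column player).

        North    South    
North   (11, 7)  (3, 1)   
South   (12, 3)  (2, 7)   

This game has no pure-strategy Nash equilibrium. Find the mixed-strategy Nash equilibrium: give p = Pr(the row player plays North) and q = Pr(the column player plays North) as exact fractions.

p = 2/5, q = 1/2

In a mixed NE each player is indifferent between their pure strategies, so the opponent's mix sets the indifference.
The column player indifferent between North and South: p·7 + (1−p)·3 = p·1 + (1−p)·7 ⟹ 3 + 4p = 7 + (-6)p ⟹ p = 2/5.
The row player indifferent between North and South: q·11 + (1−q)·3 = q·12 + (1−q)·2 ⟹ 3 + 8q = 2 + 10q ⟹ q = 1/2.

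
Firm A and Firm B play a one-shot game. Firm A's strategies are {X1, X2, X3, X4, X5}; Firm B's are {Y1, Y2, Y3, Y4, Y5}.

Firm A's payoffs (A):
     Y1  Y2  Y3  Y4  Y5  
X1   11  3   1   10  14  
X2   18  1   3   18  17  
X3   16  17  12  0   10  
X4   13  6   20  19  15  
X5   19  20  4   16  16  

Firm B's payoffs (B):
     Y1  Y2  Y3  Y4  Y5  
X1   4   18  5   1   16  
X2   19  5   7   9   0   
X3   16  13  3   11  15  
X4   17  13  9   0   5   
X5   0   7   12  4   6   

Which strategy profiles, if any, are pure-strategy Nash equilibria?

Find each player's best response to every opponent strategy; NE are the intersections.
Firm A's best responses — vs Y1: X5 (payoff 19); vs Y2: X5 (payoff 20); vs Y3: X4 (payoff 20); vs Y4: X4 (payoff 19); vs Y5: X2 (payoff 17).
Firm B's best responses — vs X1: Y2 (payoff 18); vs X2: Y1 (payoff 19); vs X3: Y1 (payoff 16); vs X4: Y1 (payoff 17); vs X5: Y3 (payoff 12).
No cell has both players best-responding. For instance, Firm A's best reply to Y4 is X4, but against X4 Firm B prefers Y1 over Y4.

None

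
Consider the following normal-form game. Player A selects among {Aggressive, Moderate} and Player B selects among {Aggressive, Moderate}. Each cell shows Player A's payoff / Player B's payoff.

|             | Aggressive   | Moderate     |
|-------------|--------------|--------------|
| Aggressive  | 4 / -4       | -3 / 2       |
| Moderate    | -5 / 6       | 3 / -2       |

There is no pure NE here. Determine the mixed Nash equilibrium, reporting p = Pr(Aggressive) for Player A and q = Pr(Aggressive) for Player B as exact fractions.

In a mixed NE each player is indifferent between their pure strategies, so the opponent's mix sets the indifference.
Player B indifferent between Aggressive and Moderate: p·(-4) + (1−p)·6 = p·2 + (1−p)·(-2) ⟹ 6 + (-10)p = (-2) + 4p ⟹ p = 4/7.
Player A indifferent between Aggressive and Moderate: q·4 + (1−q)·(-3) = q·(-5) + (1−q)·3 ⟹ (-3) + 7q = 3 + (-8)q ⟹ q = 2/5.

p = 4/7, q = 2/5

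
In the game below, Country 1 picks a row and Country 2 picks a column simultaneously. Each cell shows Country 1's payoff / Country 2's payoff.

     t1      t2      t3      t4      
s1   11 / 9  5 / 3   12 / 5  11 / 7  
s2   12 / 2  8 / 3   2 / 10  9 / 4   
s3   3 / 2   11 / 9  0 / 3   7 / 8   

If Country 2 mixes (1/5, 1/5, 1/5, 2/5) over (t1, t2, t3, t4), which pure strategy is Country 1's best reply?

s1

Country 1's best reply maximizes expected payoff against the mix.
s1: (1/5)·11 + (1/5)·5 + (1/5)·12 + (2/5)·11 = 10
s2: (1/5)·12 + (1/5)·8 + (1/5)·2 + (2/5)·9 = 8
s3: (1/5)·3 + (1/5)·11 + (1/5)·0 + (2/5)·7 = 28/5
Highest expected payoff is 10, from s1.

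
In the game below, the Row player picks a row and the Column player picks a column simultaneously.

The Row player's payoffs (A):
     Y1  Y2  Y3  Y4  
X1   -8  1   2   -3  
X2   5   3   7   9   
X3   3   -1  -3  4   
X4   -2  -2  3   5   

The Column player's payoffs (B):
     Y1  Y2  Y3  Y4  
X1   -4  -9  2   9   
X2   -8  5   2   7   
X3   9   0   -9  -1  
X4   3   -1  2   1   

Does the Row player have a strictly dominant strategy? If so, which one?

X2

A strategy is strictly dominant if it gives the Row player a strictly higher payoff than every other strategy, against every choice by the opponent.
X2 strictly dominates: vs Y1: 5 > each of {-8, 3, -2}; vs Y2: 3 > each of {1, -1, -2}; vs Y3: 7 > each of {2, -3, 3}; vs Y4: 9 > each of {-3, 4, 5}.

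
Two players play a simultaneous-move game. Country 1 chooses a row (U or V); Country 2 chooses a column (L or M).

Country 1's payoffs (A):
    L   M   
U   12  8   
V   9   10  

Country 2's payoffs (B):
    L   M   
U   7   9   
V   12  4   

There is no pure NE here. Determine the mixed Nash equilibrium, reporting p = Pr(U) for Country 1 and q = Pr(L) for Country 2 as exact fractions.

In a mixed NE each player is indifferent between their pure strategies, so the opponent's mix sets the indifference.
Country 2 indifferent between L and M: p·7 + (1−p)·12 = p·9 + (1−p)·4 ⟹ 12 + (-5)p = 4 + 5p ⟹ p = 4/5.
Country 1 indifferent between U and V: q·12 + (1−q)·8 = q·9 + (1−q)·10 ⟹ 8 + 4q = 10 + (-1)q ⟹ q = 2/5.

p = 4/5, q = 2/5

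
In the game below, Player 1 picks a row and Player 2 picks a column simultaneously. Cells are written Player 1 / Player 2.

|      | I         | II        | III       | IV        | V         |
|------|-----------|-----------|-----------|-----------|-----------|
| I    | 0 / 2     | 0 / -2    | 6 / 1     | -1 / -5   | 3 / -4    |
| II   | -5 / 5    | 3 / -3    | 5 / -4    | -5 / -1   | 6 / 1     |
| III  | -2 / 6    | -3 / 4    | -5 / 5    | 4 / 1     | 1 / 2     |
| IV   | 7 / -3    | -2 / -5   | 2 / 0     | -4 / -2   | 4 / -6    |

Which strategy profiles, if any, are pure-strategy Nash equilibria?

None

A profile is a Nash equilibrium when each player is best-responding to the other.
Player 1's best responses — vs I: IV (payoff 7); vs II: II (payoff 3); vs III: I (payoff 6); vs IV: III (payoff 4); vs V: II (payoff 6).
Player 2's best responses — vs I: I (payoff 2); vs II: I (payoff 5); vs III: I (payoff 6); vs IV: III (payoff 0).
No cell has both players best-responding. For instance, Player 1's best reply to V is II, but against II Player 2 prefers I over V.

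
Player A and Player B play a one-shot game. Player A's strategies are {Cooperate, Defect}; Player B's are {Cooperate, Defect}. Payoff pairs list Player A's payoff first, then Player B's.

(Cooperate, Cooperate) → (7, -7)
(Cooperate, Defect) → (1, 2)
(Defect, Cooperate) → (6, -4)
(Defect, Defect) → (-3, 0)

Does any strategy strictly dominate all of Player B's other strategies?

Check whether one of Player B's strategies beats all alternatives regardless of what the opponent does.
Defect strictly dominates: vs Cooperate: 2 > -7; vs Defect: 0 > -4.

Defect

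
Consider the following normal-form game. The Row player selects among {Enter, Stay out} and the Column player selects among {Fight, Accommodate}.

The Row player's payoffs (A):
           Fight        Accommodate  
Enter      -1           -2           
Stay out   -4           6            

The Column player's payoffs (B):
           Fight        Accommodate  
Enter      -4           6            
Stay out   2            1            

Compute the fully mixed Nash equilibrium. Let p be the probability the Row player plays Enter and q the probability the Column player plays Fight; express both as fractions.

In a mixed NE each player is indifferent between their pure strategies, so the opponent's mix sets the indifference.
The Column player indifferent between Fight and Accommodate: p·(-4) + (1−p)·2 = p·6 + (1−p)·1 ⟹ 2 + (-6)p = 1 + 5p ⟹ p = 1/11.
The Row player indifferent between Enter and Stay out: q·(-1) + (1−q)·(-2) = q·(-4) + (1−q)·6 ⟹ (-2) + 1q = 6 + (-10)q ⟹ q = 8/11.

p = 1/11, q = 8/11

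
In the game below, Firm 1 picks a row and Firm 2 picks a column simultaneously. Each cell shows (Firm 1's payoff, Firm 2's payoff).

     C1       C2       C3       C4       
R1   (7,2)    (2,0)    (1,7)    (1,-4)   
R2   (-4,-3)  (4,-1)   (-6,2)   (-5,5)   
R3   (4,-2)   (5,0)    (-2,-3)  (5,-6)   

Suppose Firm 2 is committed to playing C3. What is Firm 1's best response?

With Firm 2 fixed at C3, Firm 1's payoffs are: R1 → 1, R2 → -6, R3 → -2.
The maximum is 1, achieved by R1.

R1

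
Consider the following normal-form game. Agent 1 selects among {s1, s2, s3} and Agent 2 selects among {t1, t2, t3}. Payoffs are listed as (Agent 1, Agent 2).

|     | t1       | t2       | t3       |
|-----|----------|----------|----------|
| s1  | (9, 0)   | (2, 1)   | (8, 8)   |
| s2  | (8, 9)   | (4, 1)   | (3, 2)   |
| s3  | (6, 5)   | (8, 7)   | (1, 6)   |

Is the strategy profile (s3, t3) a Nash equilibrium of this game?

No

Holding Agent 2 at t3: Agent 1 gets 1 from s3 but could get 8 by switching to s1. Agent 1 has a profitable deviation.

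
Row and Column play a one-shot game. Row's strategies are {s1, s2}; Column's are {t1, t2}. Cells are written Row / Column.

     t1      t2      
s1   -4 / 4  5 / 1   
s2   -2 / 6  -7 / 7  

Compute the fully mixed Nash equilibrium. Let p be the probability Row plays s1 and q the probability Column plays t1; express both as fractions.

Each player's mixing probability is pinned down by making the *other* player indifferent.
Column indifferent between t1 and t2: p·4 + (1−p)·6 = p·1 + (1−p)·7 ⟹ 6 + (-2)p = 7 + (-6)p ⟹ p = 1/4.
Row indifferent between s1 and s2: q·(-4) + (1−q)·5 = q·(-2) + (1−q)·(-7) ⟹ 5 + (-9)q = (-7) + 5q ⟹ q = 6/7.

p = 1/4, q = 6/7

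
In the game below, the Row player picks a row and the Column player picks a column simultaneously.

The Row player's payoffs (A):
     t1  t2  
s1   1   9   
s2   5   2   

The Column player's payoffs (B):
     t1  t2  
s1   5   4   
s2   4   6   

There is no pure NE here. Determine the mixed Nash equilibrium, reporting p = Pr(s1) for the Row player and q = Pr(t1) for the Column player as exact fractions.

p = 2/3, q = 7/11

In a mixed NE each player is indifferent between their pure strategies, so the opponent's mix sets the indifference.
The Column player indifferent between t1 and t2: p·5 + (1−p)·4 = p·4 + (1−p)·6 ⟹ 4 + 1p = 6 + (-2)p ⟹ p = 2/3.
The Row player indifferent between s1 and s2: q·1 + (1−q)·9 = q·5 + (1−q)·2 ⟹ 9 + (-8)q = 2 + 3q ⟹ q = 7/11.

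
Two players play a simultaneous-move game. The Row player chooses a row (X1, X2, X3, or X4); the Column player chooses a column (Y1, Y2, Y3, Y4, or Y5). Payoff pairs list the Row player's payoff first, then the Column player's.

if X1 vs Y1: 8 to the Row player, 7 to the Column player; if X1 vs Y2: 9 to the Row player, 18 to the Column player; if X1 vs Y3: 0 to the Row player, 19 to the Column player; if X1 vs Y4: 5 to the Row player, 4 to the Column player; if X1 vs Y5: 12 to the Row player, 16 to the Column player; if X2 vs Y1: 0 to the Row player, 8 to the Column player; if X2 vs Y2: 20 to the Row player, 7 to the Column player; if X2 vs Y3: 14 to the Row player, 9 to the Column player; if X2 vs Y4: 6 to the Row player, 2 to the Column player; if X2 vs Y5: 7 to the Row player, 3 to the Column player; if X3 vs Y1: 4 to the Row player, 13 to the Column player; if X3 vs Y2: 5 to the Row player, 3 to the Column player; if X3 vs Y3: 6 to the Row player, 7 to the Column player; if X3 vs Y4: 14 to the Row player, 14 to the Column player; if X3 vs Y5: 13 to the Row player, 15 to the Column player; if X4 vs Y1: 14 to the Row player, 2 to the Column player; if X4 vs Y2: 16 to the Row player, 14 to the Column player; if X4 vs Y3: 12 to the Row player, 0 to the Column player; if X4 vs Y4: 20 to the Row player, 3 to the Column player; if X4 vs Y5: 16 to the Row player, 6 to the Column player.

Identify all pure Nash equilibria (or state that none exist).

(X2, Y3)

Check mutual best responses: a cell is a NE iff neither player can gain by unilaterally deviating.
The Row player's best responses — vs Y1: X4 (payoff 14); vs Y2: X2 (payoff 20); vs Y3: X2 (payoff 14); vs Y4: X4 (payoff 20); vs Y5: X4 (payoff 16).
The Column player's best responses — vs X1: Y3 (payoff 19); vs X2: Y3 (payoff 9); vs X3: Y5 (payoff 15); vs X4: Y2 (payoff 14).
The only mutual best response is (X2, Y3); neither player gains by switching there.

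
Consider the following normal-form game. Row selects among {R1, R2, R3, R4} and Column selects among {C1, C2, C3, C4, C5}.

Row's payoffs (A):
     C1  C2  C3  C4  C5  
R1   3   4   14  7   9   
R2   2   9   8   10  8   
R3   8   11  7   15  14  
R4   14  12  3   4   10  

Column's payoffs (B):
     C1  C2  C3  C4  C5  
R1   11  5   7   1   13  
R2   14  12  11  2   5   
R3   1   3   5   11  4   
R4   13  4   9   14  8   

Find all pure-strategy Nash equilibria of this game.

(R3, C4)

A profile is a Nash equilibrium when each player is best-responding to the other.
Row's best responses — vs C1: R4 (payoff 14); vs C2: R4 (payoff 12); vs C3: R1 (payoff 14); vs C4: R3 (payoff 15); vs C5: R3 (payoff 14).
Column's best responses — vs R1: C5 (payoff 13); vs R2: C1 (payoff 14); vs R3: C4 (payoff 11); vs R4: C4 (payoff 14).
The only mutual best response is (R3, C4); neither player gains by switching there.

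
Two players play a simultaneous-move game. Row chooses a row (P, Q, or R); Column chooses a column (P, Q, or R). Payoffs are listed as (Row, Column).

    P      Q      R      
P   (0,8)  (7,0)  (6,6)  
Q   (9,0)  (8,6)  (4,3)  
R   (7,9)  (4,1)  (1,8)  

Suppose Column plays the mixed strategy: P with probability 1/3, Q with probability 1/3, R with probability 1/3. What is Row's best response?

Compute Row's expected payoff from each pure strategy against the given mix.
P: (1/3)·0 + (1/3)·7 + (1/3)·6 = 13/3
Q: (1/3)·9 + (1/3)·8 + (1/3)·4 = 7
R: (1/3)·7 + (1/3)·4 + (1/3)·1 = 4
Highest expected payoff is 7, from Q.

Q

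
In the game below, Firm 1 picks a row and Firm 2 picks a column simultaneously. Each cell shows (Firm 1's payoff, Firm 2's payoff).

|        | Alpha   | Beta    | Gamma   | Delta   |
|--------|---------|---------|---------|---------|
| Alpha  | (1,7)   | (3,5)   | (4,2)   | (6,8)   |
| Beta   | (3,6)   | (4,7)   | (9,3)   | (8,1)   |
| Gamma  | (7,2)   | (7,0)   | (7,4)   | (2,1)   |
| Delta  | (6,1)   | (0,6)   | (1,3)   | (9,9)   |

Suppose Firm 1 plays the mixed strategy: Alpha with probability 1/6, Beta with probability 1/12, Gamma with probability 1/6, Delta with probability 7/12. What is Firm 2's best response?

Firm 2's best reply maximizes expected payoff against the mix.
Alpha: (1/6)·7 + (1/12)·6 + (1/6)·2 + (7/12)·1 = 31/12
Beta: (1/6)·5 + (1/12)·7 + (1/6)·0 + (7/12)·6 = 59/12
Gamma: (1/6)·2 + (1/12)·3 + (1/6)·4 + (7/12)·3 = 3
Delta: (1/6)·8 + (1/12)·1 + (1/6)·1 + (7/12)·9 = 41/6
Highest expected payoff is 41/6, from Delta.

Delta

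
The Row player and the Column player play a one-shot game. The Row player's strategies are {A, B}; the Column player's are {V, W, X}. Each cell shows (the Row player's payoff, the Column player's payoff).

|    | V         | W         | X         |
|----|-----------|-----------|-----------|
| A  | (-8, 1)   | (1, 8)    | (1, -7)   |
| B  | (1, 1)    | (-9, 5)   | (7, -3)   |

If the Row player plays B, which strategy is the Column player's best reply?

With the Row player fixed at B, the Column player's payoffs are: V → 1, W → 5, X → -3.
The maximum is 5, achieved by W.

W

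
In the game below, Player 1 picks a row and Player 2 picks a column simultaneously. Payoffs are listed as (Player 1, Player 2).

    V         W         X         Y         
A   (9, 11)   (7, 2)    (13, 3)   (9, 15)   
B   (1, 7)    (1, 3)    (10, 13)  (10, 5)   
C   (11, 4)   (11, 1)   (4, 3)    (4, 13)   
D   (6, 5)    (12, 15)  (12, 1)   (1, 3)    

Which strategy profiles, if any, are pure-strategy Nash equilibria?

(D, W)

Check mutual best responses: a cell is a NE iff neither player can gain by unilaterally deviating.
Player 1's best responses — vs V: C (payoff 11); vs W: D (payoff 12); vs X: A (payoff 13); vs Y: B (payoff 10).
Player 2's best responses — vs A: Y (payoff 15); vs B: X (payoff 13); vs C: Y (payoff 13); vs D: W (payoff 15).
The only mutual best response is (D, W); neither player gains by switching there.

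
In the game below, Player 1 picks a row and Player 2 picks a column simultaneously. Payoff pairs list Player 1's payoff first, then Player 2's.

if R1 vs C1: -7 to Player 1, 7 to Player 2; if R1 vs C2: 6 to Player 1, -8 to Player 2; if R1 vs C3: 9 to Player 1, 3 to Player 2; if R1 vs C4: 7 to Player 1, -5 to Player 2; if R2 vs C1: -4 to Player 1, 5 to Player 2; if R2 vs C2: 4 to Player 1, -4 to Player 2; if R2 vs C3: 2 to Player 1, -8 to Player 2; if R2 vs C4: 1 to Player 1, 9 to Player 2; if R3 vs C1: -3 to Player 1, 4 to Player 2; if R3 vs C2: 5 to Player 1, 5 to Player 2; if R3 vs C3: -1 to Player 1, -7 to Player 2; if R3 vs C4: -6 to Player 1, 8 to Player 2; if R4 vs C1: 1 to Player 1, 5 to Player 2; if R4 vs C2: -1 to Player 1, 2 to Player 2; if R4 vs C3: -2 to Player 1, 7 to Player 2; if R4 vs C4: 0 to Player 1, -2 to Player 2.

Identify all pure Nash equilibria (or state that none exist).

A profile is a Nash equilibrium when each player is best-responding to the other.
Player 1's best responses — vs C1: R4 (payoff 1); vs C2: R1 (payoff 6); vs C3: R1 (payoff 9); vs C4: R1 (payoff 7).
Player 2's best responses — vs R1: C1 (payoff 7); vs R2: C4 (payoff 9); vs R3: C4 (payoff 8); vs R4: C3 (payoff 7).
No cell has both players best-responding. For instance, Player 1's best reply to C1 is R4, but against R4 Player 2 prefers C3 over C1.

None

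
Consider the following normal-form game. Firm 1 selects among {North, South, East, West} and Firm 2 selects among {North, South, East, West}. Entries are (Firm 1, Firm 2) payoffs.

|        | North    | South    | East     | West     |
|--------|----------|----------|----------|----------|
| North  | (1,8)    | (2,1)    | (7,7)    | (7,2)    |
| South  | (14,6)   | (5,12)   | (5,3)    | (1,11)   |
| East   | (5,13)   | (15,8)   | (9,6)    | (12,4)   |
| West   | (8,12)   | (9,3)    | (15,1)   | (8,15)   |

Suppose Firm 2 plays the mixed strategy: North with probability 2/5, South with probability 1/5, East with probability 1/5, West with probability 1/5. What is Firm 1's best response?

Compute Firm 1's expected payoff from each pure strategy against the given mix.
North: (2/5)·1 + (1/5)·2 + (1/5)·7 + (1/5)·7 = 18/5
South: (2/5)·14 + (1/5)·5 + (1/5)·5 + (1/5)·1 = 39/5
East: (2/5)·5 + (1/5)·15 + (1/5)·9 + (1/5)·12 = 46/5
West: (2/5)·8 + (1/5)·9 + (1/5)·15 + (1/5)·8 = 48/5
Highest expected payoff is 48/5, from West.

West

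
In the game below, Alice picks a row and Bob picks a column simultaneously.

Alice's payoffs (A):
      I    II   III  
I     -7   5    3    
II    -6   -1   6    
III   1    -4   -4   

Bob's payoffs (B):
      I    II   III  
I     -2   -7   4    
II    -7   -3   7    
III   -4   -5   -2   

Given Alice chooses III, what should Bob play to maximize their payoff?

With Alice fixed at III, Bob's payoffs are: I → -4, II → -5, III → -2.
The maximum is -2, achieved by III.

III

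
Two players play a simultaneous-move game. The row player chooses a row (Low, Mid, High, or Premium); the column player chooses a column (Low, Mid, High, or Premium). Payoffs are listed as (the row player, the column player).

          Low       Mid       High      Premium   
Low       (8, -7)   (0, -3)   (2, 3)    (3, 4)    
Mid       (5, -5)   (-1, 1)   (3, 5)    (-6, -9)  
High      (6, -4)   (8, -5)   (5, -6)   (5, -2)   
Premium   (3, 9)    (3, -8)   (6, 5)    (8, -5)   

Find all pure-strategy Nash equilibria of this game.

None

A profile is a Nash equilibrium when each player is best-responding to the other.
The row player's best responses — vs Low: Low (payoff 8); vs Mid: High (payoff 8); vs High: Premium (payoff 6); vs Premium: Premium (payoff 8).
The column player's best responses — vs Low: Premium (payoff 4); vs Mid: High (payoff 5); vs High: Premium (payoff -2); vs Premium: Low (payoff 9).
No cell has both players best-responding. For instance, the row player's best reply to High is Premium, but against Premium the column player prefers Low over High.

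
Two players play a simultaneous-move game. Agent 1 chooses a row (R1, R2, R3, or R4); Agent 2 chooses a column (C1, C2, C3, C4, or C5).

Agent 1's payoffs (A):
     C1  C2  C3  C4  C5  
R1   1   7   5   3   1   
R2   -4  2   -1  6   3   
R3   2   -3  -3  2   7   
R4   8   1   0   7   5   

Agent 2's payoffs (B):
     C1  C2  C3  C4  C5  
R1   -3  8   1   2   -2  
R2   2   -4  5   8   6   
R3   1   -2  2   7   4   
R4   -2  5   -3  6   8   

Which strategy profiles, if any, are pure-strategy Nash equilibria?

(R1, C2)

A profile is a Nash equilibrium when each player is best-responding to the other.
Agent 1's best responses — vs C1: R4 (payoff 8); vs C2: R1 (payoff 7); vs C3: R1 (payoff 5); vs C4: R4 (payoff 7); vs C5: R3 (payoff 7).
Agent 2's best responses — vs R1: C2 (payoff 8); vs R2: C4 (payoff 8); vs R3: C4 (payoff 7); vs R4: C5 (payoff 8).
The only mutual best response is (R1, C2); neither player gains by switching there.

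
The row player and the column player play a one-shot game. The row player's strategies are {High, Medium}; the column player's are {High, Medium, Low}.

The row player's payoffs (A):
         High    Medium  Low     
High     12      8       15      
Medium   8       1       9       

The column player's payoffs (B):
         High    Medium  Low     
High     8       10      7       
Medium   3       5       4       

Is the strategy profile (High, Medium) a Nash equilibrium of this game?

Yes

Holding the column player at Medium: the row player gets 8 from High, versus 1 from Medium. No profitable deviation for the row player.
Holding the row player at High: the column player gets 10 from Medium, versus 8 from High, 7 from Low. No profitable deviation for the column player either.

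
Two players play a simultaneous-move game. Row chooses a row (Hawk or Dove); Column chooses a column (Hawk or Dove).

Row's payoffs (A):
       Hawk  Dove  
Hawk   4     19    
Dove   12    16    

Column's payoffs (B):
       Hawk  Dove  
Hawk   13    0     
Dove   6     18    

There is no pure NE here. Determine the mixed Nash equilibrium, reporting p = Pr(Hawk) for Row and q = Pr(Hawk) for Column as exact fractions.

p = 12/25, q = 3/11

Each player's mixing probability is pinned down by making the *other* player indifferent.
Column indifferent between Hawk and Dove: p·13 + (1−p)·6 = p·0 + (1−p)·18 ⟹ 6 + 7p = 18 + (-18)p ⟹ p = 12/25.
Row indifferent between Hawk and Dove: q·4 + (1−q)·19 = q·12 + (1−q)·16 ⟹ 19 + (-15)q = 16 + (-4)q ⟹ q = 3/11.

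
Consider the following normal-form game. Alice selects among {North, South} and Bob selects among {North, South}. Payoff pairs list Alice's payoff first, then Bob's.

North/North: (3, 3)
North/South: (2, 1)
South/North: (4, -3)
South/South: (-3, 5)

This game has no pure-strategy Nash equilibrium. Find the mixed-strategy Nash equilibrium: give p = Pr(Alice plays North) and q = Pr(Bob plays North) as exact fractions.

In a mixed NE each player is indifferent between their pure strategies, so the opponent's mix sets the indifference.
Bob indifferent between North and South: p·3 + (1−p)·(-3) = p·1 + (1−p)·5 ⟹ (-3) + 6p = 5 + (-4)p ⟹ p = 4/5.
Alice indifferent between North and South: q·3 + (1−q)·2 = q·4 + (1−q)·(-3) ⟹ 2 + 1q = (-3) + 7q ⟹ q = 5/6.

p = 4/5, q = 5/6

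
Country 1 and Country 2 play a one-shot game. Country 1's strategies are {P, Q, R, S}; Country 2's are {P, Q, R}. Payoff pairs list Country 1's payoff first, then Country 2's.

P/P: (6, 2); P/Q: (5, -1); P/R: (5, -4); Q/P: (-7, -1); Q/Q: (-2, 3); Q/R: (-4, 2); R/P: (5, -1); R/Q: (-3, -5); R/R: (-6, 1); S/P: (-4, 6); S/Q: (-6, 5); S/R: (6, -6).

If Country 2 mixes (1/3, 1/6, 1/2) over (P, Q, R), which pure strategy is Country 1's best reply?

Country 1's best reply maximizes expected payoff against the mix.
P: (1/3)·6 + (1/6)·5 + (1/2)·5 = 16/3
Q: (1/3)·(-7) + (1/6)·(-2) + (1/2)·(-4) = -14/3
R: (1/3)·5 + (1/6)·(-3) + (1/2)·(-6) = -11/6
S: (1/3)·(-4) + (1/6)·(-6) + (1/2)·6 = 2/3
Highest expected payoff is 16/3, from P.

P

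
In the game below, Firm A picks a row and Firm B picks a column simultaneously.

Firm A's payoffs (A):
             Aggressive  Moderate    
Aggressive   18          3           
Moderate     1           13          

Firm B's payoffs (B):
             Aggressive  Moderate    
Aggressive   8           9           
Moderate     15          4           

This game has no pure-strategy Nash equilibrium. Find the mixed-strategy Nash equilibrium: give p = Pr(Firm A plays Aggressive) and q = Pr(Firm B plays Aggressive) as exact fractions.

p = 11/12, q = 10/27

Each player's mixing probability is pinned down by making the *other* player indifferent.
Firm B indifferent between Aggressive and Moderate: p·8 + (1−p)·15 = p·9 + (1−p)·4 ⟹ 15 + (-7)p = 4 + 5p ⟹ p = 11/12.
Firm A indifferent between Aggressive and Moderate: q·18 + (1−q)·3 = q·1 + (1−q)·13 ⟹ 3 + 15q = 13 + (-12)q ⟹ q = 10/27.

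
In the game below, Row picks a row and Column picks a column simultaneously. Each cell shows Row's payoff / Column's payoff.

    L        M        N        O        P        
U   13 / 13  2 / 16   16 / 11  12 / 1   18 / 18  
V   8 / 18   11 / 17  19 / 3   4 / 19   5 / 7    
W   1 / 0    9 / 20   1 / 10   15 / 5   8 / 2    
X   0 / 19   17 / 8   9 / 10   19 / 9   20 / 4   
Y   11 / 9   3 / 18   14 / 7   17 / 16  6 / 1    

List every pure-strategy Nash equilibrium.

Find each player's best response to every opponent strategy; NE are the intersections.
Row's best responses — vs L: U (payoff 13); vs M: X (payoff 17); vs N: V (payoff 19); vs O: X (payoff 19); vs P: X (payoff 20).
Column's best responses — vs U: P (payoff 18); vs V: O (payoff 19); vs W: M (payoff 20); vs X: L (payoff 19); vs Y: M (payoff 18).
No cell has both players best-responding. For instance, Row's best reply to O is X, but against X Column prefers L over O.

No pure-strategy Nash equilibrium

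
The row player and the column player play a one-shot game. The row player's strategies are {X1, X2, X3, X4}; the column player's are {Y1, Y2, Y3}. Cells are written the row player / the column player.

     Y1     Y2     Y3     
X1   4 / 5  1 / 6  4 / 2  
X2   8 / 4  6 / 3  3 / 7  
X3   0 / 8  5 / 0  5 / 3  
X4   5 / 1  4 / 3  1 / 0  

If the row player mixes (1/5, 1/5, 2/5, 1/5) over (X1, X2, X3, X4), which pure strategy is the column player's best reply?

The column player's best reply maximizes expected payoff against the mix.
Y1: (1/5)·5 + (1/5)·4 + (2/5)·8 + (1/5)·1 = 26/5
Y2: (1/5)·6 + (1/5)·3 + (2/5)·0 + (1/5)·3 = 12/5
Y3: (1/5)·2 + (1/5)·7 + (2/5)·3 + (1/5)·0 = 3
Highest expected payoff is 26/5, from Y1.

Y1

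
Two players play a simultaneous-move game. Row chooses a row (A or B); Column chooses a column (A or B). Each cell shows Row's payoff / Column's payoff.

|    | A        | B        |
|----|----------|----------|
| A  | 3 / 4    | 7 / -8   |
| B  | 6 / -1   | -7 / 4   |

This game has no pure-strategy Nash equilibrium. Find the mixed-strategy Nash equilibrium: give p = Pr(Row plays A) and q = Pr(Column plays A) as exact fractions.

p = 5/17, q = 14/17

In a mixed NE each player is indifferent between their pure strategies, so the opponent's mix sets the indifference.
Column indifferent between A and B: p·4 + (1−p)·(-1) = p·(-8) + (1−p)·4 ⟹ (-1) + 5p = 4 + (-12)p ⟹ p = 5/17.
Row indifferent between A and B: q·3 + (1−q)·7 = q·6 + (1−q)·(-7) ⟹ 7 + (-4)q = (-7) + 13q ⟹ q = 14/17.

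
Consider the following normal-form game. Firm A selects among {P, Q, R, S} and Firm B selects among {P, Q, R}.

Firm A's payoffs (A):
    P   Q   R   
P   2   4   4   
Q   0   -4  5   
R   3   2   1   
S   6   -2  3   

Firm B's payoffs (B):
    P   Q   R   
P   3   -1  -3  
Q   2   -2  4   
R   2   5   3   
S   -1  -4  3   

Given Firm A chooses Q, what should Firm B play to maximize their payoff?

With Firm A fixed at Q, Firm B's payoffs are: P → 2, Q → -2, R → 4.
The maximum is 4, achieved by R.

R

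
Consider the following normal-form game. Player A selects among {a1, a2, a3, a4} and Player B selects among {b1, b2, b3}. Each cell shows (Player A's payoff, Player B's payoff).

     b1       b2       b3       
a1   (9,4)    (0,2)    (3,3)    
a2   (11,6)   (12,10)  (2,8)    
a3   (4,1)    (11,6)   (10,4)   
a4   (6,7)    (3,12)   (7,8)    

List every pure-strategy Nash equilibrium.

Find each player's best response to every opponent strategy; NE are the intersections.
Player A's best responses — vs b1: a2 (payoff 11); vs b2: a2 (payoff 12); vs b3: a3 (payoff 10).
Player B's best responses — vs a1: b1 (payoff 4); vs a2: b2 (payoff 10); vs a3: b2 (payoff 6); vs a4: b2 (payoff 12).
The only mutual best response is (a2, b2); neither player gains by switching there.

(a2, b2)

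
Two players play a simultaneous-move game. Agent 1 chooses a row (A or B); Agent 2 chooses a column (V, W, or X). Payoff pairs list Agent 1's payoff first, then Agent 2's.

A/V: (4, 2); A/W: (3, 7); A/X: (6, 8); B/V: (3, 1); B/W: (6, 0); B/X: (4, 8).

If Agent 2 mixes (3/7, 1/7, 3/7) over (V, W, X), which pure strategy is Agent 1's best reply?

Compute Agent 1's expected payoff from each pure strategy against the given mix.
A: (3/7)·4 + (1/7)·3 + (3/7)·6 = 33/7
B: (3/7)·3 + (1/7)·6 + (3/7)·4 = 27/7
Highest expected payoff is 33/7, from A.

A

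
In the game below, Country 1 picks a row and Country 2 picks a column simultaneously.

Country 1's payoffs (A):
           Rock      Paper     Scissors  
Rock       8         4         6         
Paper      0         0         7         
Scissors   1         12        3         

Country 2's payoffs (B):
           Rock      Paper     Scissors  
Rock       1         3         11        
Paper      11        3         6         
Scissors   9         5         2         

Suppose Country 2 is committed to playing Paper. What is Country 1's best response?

With Country 2 fixed at Paper, Country 1's payoffs are: Rock → 4, Paper → 0, Scissors → 12.
The maximum is 12, achieved by Scissors.

Scissors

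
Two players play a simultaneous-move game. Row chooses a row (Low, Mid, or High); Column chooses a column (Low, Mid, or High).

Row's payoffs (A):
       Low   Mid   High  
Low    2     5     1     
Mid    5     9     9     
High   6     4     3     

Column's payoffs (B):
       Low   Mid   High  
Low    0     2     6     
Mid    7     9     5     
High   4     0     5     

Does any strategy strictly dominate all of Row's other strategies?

None

A strategy is strictly dominant if it gives Row a strictly higher payoff than every other strategy, against every choice by the opponent.
Low is not dominant: against Low, Mid gives 5 > 2.
Mid is not dominant: against Low, High gives 6 > 5.
High is not dominant: against Mid, Low gives 5 > 4.
No single strategy is best against every opponent action.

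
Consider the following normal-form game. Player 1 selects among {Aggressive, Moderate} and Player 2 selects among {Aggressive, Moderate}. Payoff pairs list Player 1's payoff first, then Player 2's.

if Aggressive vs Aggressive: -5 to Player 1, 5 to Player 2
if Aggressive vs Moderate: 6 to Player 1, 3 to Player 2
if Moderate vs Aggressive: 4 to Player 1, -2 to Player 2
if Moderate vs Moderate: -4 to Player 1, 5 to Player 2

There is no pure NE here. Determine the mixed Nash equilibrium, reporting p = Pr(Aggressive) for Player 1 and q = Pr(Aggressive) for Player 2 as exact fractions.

In a mixed NE each player is indifferent between their pure strategies, so the opponent's mix sets the indifference.
Player 2 indifferent between Aggressive and Moderate: p·5 + (1−p)·(-2) = p·3 + (1−p)·5 ⟹ (-2) + 7p = 5 + (-2)p ⟹ p = 7/9.
Player 1 indifferent between Aggressive and Moderate: q·(-5) + (1−q)·6 = q·4 + (1−q)·(-4) ⟹ 6 + (-11)q = (-4) + 8q ⟹ q = 10/19.

p = 7/9, q = 10/19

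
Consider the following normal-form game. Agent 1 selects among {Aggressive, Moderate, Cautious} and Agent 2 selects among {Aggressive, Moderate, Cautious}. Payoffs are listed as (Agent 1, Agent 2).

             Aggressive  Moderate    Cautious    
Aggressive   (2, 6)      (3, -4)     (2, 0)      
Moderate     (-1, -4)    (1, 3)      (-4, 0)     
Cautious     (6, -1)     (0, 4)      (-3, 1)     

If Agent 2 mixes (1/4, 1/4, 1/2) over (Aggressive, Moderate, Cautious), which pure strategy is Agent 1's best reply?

Agent 1's best reply maximizes expected payoff against the mix.
Aggressive: (1/4)·2 + (1/4)·3 + (1/2)·2 = 9/4
Moderate: (1/4)·(-1) + (1/4)·1 + (1/2)·(-4) = -2
Cautious: (1/4)·6 + (1/4)·0 + (1/2)·(-3) = 0
Highest expected payoff is 9/4, from Aggressive.

Aggressive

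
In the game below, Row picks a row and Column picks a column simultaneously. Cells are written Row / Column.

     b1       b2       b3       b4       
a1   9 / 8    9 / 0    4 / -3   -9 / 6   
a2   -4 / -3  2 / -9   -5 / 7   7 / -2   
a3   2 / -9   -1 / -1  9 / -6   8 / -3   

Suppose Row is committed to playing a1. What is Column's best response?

b1

With Row fixed at a1, Column's payoffs are: b1 → 8, b2 → 0, b3 → -3, b4 → 6.
The maximum is 8, achieved by b1.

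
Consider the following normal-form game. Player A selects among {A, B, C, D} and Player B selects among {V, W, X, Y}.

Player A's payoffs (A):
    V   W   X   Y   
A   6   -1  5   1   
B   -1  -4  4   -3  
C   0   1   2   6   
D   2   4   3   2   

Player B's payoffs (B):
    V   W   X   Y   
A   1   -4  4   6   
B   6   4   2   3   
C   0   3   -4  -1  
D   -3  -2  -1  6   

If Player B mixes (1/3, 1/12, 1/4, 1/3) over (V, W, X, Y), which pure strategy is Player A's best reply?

A

Player A's best reply maximizes expected payoff against the mix.
A: (1/3)·6 + (1/12)·(-1) + (1/4)·5 + (1/3)·1 = 7/2
B: (1/3)·(-1) + (1/12)·(-4) + (1/4)·4 + (1/3)·(-3) = -2/3
C: (1/3)·0 + (1/12)·1 + (1/4)·2 + (1/3)·6 = 31/12
D: (1/3)·2 + (1/12)·4 + (1/4)·3 + (1/3)·2 = 29/12
Highest expected payoff is 7/2, from A.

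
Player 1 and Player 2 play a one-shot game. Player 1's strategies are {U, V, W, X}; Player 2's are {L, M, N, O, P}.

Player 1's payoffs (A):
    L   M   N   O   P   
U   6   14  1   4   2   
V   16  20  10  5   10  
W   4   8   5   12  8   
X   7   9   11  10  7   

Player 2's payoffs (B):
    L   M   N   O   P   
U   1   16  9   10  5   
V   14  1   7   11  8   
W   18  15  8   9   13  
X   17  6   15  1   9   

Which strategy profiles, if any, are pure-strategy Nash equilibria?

(V, L)

Check mutual best responses: a cell is a NE iff neither player can gain by unilaterally deviating.
Player 1's best responses — vs L: V (payoff 16); vs M: V (payoff 20); vs N: X (payoff 11); vs O: W (payoff 12); vs P: V (payoff 10).
Player 2's best responses — vs U: M (payoff 16); vs V: L (payoff 14); vs W: L (payoff 18); vs X: L (payoff 17).
The only mutual best response is (V, L); neither player gains by switching there.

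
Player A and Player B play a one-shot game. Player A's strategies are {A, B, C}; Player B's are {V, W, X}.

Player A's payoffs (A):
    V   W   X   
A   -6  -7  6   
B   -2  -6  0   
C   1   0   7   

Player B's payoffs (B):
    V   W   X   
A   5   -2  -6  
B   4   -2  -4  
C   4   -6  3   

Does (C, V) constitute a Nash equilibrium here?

Holding Player B at V: Player A gets 1 from C, versus -6 from A, -2 from B. No profitable deviation for Player A.
Holding Player A at C: Player B gets 4 from V, versus -6 from W, 3 from X. No profitable deviation for Player B either.

Yes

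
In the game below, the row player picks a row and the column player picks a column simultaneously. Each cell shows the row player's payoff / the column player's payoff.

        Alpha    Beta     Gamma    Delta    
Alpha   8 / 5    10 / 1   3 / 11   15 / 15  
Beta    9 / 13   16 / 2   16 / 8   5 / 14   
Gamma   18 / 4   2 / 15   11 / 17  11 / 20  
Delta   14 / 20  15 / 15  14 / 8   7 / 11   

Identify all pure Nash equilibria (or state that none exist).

(Alpha, Delta)

Find each player's best response to every opponent strategy; NE are the intersections.
The row player's best responses — vs Alpha: Gamma (payoff 18); vs Beta: Beta (payoff 16); vs Gamma: Beta (payoff 16); vs Delta: Alpha (payoff 15).
The column player's best responses — vs Alpha: Delta (payoff 15); vs Beta: Delta (payoff 14); vs Gamma: Delta (payoff 20); vs Delta: Alpha (payoff 20).
The only mutual best response is (Alpha, Delta); neither player gains by switching there.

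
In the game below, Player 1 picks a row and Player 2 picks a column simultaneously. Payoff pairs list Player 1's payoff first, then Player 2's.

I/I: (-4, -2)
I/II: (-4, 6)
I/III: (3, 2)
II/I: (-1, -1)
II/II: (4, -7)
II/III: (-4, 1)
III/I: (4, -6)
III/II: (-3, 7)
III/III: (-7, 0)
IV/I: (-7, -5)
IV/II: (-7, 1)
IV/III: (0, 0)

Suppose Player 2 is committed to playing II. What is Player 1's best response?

With Player 2 fixed at II, Player 1's payoffs are: I → -4, II → 4, III → -3, IV → -7.
The maximum is 4, achieved by II.

II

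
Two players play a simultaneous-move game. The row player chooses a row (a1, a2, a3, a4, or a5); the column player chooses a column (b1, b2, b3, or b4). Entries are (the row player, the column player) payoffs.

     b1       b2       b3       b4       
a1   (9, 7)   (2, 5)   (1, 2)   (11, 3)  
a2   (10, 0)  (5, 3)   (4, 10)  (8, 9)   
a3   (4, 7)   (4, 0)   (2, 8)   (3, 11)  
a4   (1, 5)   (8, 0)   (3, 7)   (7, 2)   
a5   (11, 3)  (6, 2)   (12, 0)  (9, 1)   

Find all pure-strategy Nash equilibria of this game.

(a5, b1)

Find each player's best response to every opponent strategy; NE are the intersections.
The row player's best responses — vs b1: a5 (payoff 11); vs b2: a4 (payoff 8); vs b3: a5 (payoff 12); vs b4: a1 (payoff 11).
The column player's best responses — vs a1: b1 (payoff 7); vs a2: b3 (payoff 10); vs a3: b4 (payoff 11); vs a4: b3 (payoff 7); vs a5: b1 (payoff 3).
The only mutual best response is (a5, b1); neither player gains by switching there.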